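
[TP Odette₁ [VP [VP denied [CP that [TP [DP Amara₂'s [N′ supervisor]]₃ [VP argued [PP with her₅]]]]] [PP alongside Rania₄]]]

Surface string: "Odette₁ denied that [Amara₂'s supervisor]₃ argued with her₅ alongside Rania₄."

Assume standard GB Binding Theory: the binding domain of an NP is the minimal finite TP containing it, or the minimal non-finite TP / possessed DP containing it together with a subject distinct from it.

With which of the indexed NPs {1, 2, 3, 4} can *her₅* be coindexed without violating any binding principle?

*her* is a pronoun, so Principle B applies: it must be free in its binding domain.
Binding domain of *her₅*: the embedded TP, whose subject is [Amara₂'s supervisor]₃.
*Odette₁* c-commands the pronoun but from outside its binding domain, and is not c-commanded by it → coindexation permitted.
*Amara₂* and the pronoun do not c-command one another → neither Principle B nor Principle C is at stake; coindexation permitted.
*[Amara₂'s supervisor]₃* c-commands the pronoun within its binding domain → coindexation would violate Principle B.
*Rania₄* and the pronoun do not c-command one another → neither Principle B nor Principle C is at stake; coindexation permitted.

{1, 2, 4}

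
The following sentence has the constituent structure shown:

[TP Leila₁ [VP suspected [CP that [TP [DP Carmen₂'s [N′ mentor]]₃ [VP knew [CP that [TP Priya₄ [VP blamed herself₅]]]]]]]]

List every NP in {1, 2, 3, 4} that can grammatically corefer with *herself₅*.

{4}

*herself* is an anaphor, so Principle A applies: it must be bound in its binding domain.
Binding domain of *herself₅*: the embedded TP, whose subject is Priya₄.
*Leila₁* c-commands the anaphor but is outside its binding domain → cannot satisfy Principle A.
*Carmen₂* does not c-command the anaphor → cannot bind it.
*[Carmen₂'s mentor]₃* c-commands the anaphor but is outside its binding domain → cannot satisfy Principle A.
*Priya₄* c-commands the anaphor within its binding domain → licit binder.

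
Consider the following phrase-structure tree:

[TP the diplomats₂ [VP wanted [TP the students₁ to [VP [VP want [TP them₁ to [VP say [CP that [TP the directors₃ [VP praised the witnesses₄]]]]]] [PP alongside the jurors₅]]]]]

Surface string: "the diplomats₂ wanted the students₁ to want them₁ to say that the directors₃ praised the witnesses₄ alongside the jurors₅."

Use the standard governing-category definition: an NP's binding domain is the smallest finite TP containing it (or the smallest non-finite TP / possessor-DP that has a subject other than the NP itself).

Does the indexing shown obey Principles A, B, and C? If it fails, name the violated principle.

The two coindexed NPs are *the students₁* and *them₁*.
*them₁* is a pronoun. Its binding domain is the embedded TP, whose subject is the students₁.
*the students₁* c-commands it within that domain and carries the same index.
The pronoun is locally bound → Principle B violation.

Principle B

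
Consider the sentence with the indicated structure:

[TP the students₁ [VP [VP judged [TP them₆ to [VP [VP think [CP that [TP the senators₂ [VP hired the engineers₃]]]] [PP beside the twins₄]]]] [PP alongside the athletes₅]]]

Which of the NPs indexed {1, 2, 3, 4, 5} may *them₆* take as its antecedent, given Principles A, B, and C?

*them* is a pronoun, so Principle B applies: it must be free in its binding domain.
Binding domain of *them₆*: the matrix TP, whose subject is the students₁.
*the students₁* c-commands the pronoun within its binding domain → coindexation would violate Principle B.
*the senators₂*: the pronoun c-commands this R-expression → coindexation would violate Principle C on *the senators₂*.
*the engineers₃*: the pronoun c-commands this R-expression → coindexation would violate Principle C on *the engineers₃*.
*the twins₄*: the pronoun c-commands this R-expression → coindexation would violate Principle C on *the twins₄*.
*the athletes₅* and the pronoun do not c-command one another → neither Principle B nor Principle C is at stake; coindexation permitted.

{5}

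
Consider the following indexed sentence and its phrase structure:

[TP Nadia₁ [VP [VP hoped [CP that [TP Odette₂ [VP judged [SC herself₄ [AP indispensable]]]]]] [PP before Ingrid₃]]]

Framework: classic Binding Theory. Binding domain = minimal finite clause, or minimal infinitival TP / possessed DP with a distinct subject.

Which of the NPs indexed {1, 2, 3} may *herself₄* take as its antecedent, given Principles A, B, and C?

*herself* is an anaphor, so Principle A applies: it must be bound in its binding domain.
Binding domain of *herself₄*: the embedded TP, whose subject is Odette₂.
*Nadia₁* c-commands the anaphor but is outside its binding domain → cannot satisfy Principle A.
*Odette₂* c-commands the anaphor within its binding domain → licit binder.
*Ingrid₃* does not c-command the anaphor → cannot bind it.

{2}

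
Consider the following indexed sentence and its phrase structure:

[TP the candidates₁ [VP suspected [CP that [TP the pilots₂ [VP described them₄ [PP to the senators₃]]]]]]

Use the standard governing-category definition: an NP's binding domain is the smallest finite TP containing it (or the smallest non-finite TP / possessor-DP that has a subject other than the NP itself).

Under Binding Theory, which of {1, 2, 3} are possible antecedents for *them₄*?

*them* is a pronoun, so Principle B applies: it must be free in its binding domain.
Binding domain of *them₄*: the embedded TP, whose subject is the pilots₂.
*the candidates₁* c-commands the pronoun but from outside its binding domain, and is not c-commanded by it → coindexation permitted.
*the pilots₂* c-commands the pronoun within its binding domain → coindexation would violate Principle B.
*the senators₃*: the pronoun c-commands this R-expression → coindexation would violate Principle C on *the senators₃*.

{1}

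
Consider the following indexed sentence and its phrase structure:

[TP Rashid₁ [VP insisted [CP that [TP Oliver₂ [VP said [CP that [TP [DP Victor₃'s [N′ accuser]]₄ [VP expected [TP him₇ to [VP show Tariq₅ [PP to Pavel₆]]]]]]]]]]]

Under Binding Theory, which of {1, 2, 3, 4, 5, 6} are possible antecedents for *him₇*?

*him* is a pronoun, so Principle B applies: it must be free in its binding domain.
Binding domain of *him₇*: the embedded TP, whose subject is [Victor₃'s accuser]₄.
*Rashid₁* c-commands the pronoun but from outside its binding domain, and is not c-commanded by it → coindexation permitted.
*Oliver₂* c-commands the pronoun but from outside its binding domain, and is not c-commanded by it → coindexation permitted.
*Victor₃* and the pronoun do not c-command one another → neither Principle B nor Principle C is at stake; coindexation permitted.
*[Victor₃'s accuser]₄* c-commands the pronoun within its binding domain → coindexation would violate Principle B.
*Tariq₅*: the pronoun c-commands this R-expression → coindexation would violate Principle C on *Tariq₅*.
*Pavel₆*: the pronoun c-commands this R-expression → coindexation would violate Principle C on *Pavel₆*.

{1, 2, 3}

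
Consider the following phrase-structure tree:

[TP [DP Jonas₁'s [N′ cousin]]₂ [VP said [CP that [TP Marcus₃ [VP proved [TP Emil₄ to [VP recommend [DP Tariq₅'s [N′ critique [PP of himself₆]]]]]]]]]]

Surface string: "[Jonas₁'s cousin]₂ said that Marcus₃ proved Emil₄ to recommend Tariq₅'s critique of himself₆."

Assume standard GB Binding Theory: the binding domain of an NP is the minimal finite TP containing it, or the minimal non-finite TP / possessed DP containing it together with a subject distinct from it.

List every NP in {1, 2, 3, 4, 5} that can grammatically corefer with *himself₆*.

{5}

*himself* is an anaphor, so Principle A applies: it must be bound in its binding domain.
Binding domain of *himself₆*: the possessed DP, whose subject is Tariq₅.
*Jonas₁* does not c-command the anaphor → cannot bind it.
*[Jonas₁'s cousin]₂* c-commands the anaphor but is outside its binding domain → cannot satisfy Principle A.
*Marcus₃* c-commands the anaphor but is outside its binding domain → cannot satisfy Principle A.
*Emil₄* c-commands the anaphor but is outside its binding domain → cannot satisfy Principle A.
*Tariq₅* c-commands the anaphor within its binding domain → licit binder.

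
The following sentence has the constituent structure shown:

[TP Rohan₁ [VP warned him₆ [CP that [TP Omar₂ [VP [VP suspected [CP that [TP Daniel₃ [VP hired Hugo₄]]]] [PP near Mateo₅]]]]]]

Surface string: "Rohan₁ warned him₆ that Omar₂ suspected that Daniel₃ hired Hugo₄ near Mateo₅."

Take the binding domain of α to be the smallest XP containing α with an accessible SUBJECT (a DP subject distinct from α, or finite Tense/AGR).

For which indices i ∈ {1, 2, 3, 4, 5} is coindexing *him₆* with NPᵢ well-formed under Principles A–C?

none

*him* is a pronoun, so Principle B applies: it must be free in its binding domain.
Binding domain of *him₆*: the matrix TP, whose subject is Rohan₁.
*Rohan₁* c-commands the pronoun within its binding domain → coindexation would violate Principle B.
*Omar₂*: the pronoun c-commands this R-expression → coindexation would violate Principle C on *Omar₂*.
*Daniel₃*: the pronoun c-commands this R-expression → coindexation would violate Principle C on *Daniel₃*.
*Hugo₄*: the pronoun c-commands this R-expression → coindexation would violate Principle C on *Hugo₄*.
*Mateo₅*: the pronoun c-commands this R-expression → coindexation would violate Principle C on *Mateo₅*.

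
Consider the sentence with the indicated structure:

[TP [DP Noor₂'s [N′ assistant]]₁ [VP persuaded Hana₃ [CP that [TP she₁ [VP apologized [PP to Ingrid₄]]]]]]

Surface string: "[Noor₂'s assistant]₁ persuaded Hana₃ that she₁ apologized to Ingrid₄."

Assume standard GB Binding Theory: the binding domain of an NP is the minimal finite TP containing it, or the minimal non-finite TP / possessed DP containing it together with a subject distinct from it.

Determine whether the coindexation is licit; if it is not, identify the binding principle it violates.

grammatical

The two coindexed NPs are *[Noor₂'s assistant]₁* and *she₁*.
*she₁* is a pronoun; nothing c-commands it within its binding domain (the embedded TP.), so Principle B holds trivially.
*[Noor₂'s assistant]₁* is an R-expression; *she₁* does not c-command it, and no other NP shares its index, so Principle C is satisfied.
All principles are respected.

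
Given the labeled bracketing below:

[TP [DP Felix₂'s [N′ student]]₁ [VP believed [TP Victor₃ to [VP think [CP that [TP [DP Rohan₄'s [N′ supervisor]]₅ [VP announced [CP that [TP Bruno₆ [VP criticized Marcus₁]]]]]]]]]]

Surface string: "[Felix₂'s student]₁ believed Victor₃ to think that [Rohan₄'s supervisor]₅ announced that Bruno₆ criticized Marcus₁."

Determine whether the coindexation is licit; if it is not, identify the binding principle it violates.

The two coindexed NPs are *[Felix₂'s student]₁* and *Marcus₁*.
*Marcus₁* is an R-expression. Principle C requires it to be free everywhere.
*[Felix₂'s student]₁* c-commands it and carries the same index.
The R-expression is bound → Principle C violation.

Principle C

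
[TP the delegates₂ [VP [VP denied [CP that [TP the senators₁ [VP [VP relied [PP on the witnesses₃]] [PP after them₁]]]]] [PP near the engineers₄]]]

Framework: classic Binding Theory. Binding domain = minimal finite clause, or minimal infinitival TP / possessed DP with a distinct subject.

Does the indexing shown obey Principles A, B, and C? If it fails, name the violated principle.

The two coindexed NPs are *the senators₁* and *them₁*.
*them₁* is a pronoun. Its binding domain is the embedded TP, whose subject is the senators₁.
*the senators₁* c-commands it within that domain and carries the same index.
The pronoun is locally bound → Principle B violation.

Principle B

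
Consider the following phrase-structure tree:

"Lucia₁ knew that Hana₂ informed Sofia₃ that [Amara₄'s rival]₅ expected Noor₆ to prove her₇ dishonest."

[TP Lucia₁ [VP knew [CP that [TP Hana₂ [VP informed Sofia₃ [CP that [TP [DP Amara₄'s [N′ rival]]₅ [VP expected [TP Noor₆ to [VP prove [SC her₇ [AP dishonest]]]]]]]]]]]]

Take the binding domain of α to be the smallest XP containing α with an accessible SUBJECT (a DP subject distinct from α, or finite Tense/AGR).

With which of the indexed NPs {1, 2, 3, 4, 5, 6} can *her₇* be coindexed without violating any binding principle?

*her* is a pronoun, so Principle B applies: it must be free in its binding domain.
Binding domain of *her₇*: the embedded TP, whose subject is Noor₆.
*Lucia₁* c-commands the pronoun but from outside its binding domain, and is not c-commanded by it → coindexation permitted.
*Hana₂* c-commands the pronoun but from outside its binding domain, and is not c-commanded by it → coindexation permitted.
*Sofia₃* c-commands the pronoun but from outside its binding domain, and is not c-commanded by it → coindexation permitted.
*Amara₄* and the pronoun do not c-command one another → neither Principle B nor Principle C is at stake; coindexation permitted.
*[Amara₄'s rival]₅* c-commands the pronoun but from outside its binding domain, and is not c-commanded by it → coindexation permitted.
*Noor₆* c-commands the pronoun within its binding domain → coindexation would violate Principle B.

{1, 2, 3, 4, 5}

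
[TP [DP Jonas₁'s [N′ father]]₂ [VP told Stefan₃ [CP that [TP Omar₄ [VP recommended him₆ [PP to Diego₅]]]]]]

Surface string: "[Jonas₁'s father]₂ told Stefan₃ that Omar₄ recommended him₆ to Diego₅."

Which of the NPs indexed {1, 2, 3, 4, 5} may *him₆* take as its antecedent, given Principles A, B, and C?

{1, 2, 3}

*him* is a pronoun, so Principle B applies: it must be free in its binding domain.
Binding domain of *him₆*: the embedded TP, whose subject is Omar₄.
*Jonas₁* and the pronoun do not c-command one another → neither Principle B nor Principle C is at stake; coindexation permitted.
*[Jonas₁'s father]₂* c-commands the pronoun but from outside its binding domain, and is not c-commanded by it → coindexation permitted.
*Stefan₃* c-commands the pronoun but from outside its binding domain, and is not c-commanded by it → coindexation permitted.
*Omar₄* c-commands the pronoun within its binding domain → coindexation would violate Principle B.
*Diego₅*: the pronoun c-commands this R-expression → coindexation would violate Principle C on *Diego₅*.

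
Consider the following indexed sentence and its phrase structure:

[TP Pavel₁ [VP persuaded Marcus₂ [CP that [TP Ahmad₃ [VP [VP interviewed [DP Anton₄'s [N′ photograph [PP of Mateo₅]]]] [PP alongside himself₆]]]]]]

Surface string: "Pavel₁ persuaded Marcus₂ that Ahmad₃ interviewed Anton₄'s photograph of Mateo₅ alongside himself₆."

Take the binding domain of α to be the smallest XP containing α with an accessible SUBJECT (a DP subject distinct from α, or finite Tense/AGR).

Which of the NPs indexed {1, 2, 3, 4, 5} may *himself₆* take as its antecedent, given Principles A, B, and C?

{3}

*himself* is an anaphor, so Principle A applies: it must be bound in its binding domain.
Binding domain of *himself₆*: the embedded TP, whose subject is Ahmad₃.
*Pavel₁* c-commands the anaphor but is outside its binding domain → cannot satisfy Principle A.
*Marcus₂* c-commands the anaphor but is outside its binding domain → cannot satisfy Principle A.
*Ahmad₃* c-commands the anaphor within its binding domain → licit binder.
*Anton₄* does not c-command the anaphor → cannot bind it.
*Mateo₅* does not c-command the anaphor → cannot bind it.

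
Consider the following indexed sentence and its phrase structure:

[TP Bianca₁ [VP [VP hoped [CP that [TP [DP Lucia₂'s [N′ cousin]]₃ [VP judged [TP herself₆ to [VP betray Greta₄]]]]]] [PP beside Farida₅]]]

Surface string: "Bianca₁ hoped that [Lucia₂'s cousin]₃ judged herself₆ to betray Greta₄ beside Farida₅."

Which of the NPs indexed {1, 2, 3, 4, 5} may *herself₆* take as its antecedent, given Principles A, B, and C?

*herself* is an anaphor, so Principle A applies: it must be bound in its binding domain.
Binding domain of *herself₆*: the embedded TP, whose subject is [Lucia₂'s cousin]₃.
*Bianca₁* c-commands the anaphor but is outside its binding domain → cannot satisfy Principle A.
*Lucia₂* does not c-command the anaphor → cannot bind it.
*[Lucia₂'s cousin]₃* c-commands the anaphor within its binding domain → licit binder.
*Greta₄* does not c-command the anaphor → cannot bind it.
*Farida₅* does not c-command the anaphor → cannot bind it.

{3}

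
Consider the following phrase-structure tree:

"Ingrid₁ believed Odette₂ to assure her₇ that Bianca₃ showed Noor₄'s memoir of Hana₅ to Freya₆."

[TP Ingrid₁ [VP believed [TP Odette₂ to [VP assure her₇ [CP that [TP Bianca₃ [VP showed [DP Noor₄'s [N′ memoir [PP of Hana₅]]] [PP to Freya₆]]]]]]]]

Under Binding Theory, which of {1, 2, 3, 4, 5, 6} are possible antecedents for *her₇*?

*her* is a pronoun, so Principle B applies: it must be free in its binding domain.
Binding domain of *her₇*: the embedded TP, whose subject is Odette₂.
*Ingrid₁* c-commands the pronoun but from outside its binding domain, and is not c-commanded by it → coindexation permitted.
*Odette₂* c-commands the pronoun within its binding domain → coindexation would violate Principle B.
*Bianca₃*: the pronoun c-commands this R-expression → coindexation would violate Principle C on *Bianca₃*.
*Noor₄*: the pronoun c-commands this R-expression → coindexation would violate Principle C on *Noor₄*.
*Hana₅*: the pronoun c-commands this R-expression → coindexation would violate Principle C on *Hana₅*.
*Freya₆*: the pronoun c-commands this R-expression → coindexation would violate Principle C on *Freya₆*.

{1}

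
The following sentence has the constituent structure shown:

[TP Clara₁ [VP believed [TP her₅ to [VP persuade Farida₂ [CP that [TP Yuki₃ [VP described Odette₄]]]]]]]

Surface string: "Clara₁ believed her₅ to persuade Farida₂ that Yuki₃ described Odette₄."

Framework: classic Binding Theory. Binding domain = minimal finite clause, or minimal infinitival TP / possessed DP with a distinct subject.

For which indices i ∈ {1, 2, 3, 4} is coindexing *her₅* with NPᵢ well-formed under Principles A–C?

none

*her* is a pronoun, so Principle B applies: it must be free in its binding domain.
Binding domain of *her₅*: the matrix TP, whose subject is Clara₁.
*Clara₁* c-commands the pronoun within its binding domain → coindexation would violate Principle B.
*Farida₂*: the pronoun c-commands this R-expression → coindexation would violate Principle C on *Farida₂*.
*Yuki₃*: the pronoun c-commands this R-expression → coindexation would violate Principle C on *Yuki₃*.
*Odette₄*: the pronoun c-commands this R-expression → coindexation would violate Principle C on *Odette₄*.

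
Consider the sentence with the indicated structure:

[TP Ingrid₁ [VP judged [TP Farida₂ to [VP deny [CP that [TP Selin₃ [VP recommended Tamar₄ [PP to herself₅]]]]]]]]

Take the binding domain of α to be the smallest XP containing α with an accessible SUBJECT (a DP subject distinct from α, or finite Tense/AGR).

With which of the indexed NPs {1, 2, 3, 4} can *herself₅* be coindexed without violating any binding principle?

{3, 4}

*herself* is an anaphor, so Principle A applies: it must be bound in its binding domain.
Binding domain of *herself₅*: the embedded TP, whose subject is Selin₃.
*Ingrid₁* c-commands the anaphor but is outside its binding domain → cannot satisfy Principle A.
*Farida₂* c-commands the anaphor but is outside its binding domain → cannot satisfy Principle A.
*Selin₃* c-commands the anaphor within its binding domain → licit binder.
*Tamar₄* c-commands the anaphor within its binding domain → licit binder.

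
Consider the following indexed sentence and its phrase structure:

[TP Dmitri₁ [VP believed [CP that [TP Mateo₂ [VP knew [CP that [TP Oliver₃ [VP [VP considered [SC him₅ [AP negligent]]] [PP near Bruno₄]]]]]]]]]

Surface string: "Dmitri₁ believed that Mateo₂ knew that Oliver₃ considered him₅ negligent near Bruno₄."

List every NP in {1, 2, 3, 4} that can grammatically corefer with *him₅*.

{1, 2, 4}

*him* is a pronoun, so Principle B applies: it must be free in its binding domain.
Binding domain of *him₅*: the embedded TP, whose subject is Oliver₃.
*Dmitri₁* c-commands the pronoun but from outside its binding domain, and is not c-commanded by it → coindexation permitted.
*Mateo₂* c-commands the pronoun but from outside its binding domain, and is not c-commanded by it → coindexation permitted.
*Oliver₃* c-commands the pronoun within its binding domain → coindexation would violate Principle B.
*Bruno₄* and the pronoun do not c-command one another → neither Principle B nor Principle C is at stake; coindexation permitted.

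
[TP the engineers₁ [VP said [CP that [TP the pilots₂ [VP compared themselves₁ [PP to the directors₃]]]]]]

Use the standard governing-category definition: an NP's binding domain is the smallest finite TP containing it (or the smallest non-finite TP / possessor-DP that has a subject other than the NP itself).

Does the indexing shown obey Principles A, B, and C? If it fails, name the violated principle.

The two coindexed NPs are *the engineers₁* and *themselves₁*.
*themselves₁* is an anaphor. Principle A requires it to be bound within its binding domain — the embedded TP, whose subject is the pilots₂.
Within that domain it is c-commanded by *the pilots₂*, which does not share its index.
*the engineers₁* does c-command the anaphor, but from outside its binding domain.
The anaphor is unbound in its domain → Principle A violation.

Principle A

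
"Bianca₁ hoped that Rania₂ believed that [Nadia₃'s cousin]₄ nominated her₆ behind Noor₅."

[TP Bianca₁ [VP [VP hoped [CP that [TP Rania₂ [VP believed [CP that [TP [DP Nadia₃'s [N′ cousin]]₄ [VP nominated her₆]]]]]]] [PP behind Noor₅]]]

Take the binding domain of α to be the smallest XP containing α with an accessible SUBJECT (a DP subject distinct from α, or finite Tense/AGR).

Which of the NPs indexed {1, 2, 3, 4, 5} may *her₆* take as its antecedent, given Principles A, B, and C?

*her* is a pronoun, so Principle B applies: it must be free in its binding domain.
Binding domain of *her₆*: the embedded TP, whose subject is [Nadia₃'s cousin]₄.
*Bianca₁* c-commands the pronoun but from outside its binding domain, and is not c-commanded by it → coindexation permitted.
*Rania₂* c-commands the pronoun but from outside its binding domain, and is not c-commanded by it → coindexation permitted.
*Nadia₃* and the pronoun do not c-command one another → neither Principle B nor Principle C is at stake; coindexation permitted.
*[Nadia₃'s cousin]₄* c-commands the pronoun within its binding domain → coindexation would violate Principle B.
*Noor₅* and the pronoun do not c-command one another → neither Principle B nor Principle C is at stake; coindexation permitted.

{1, 2, 3, 5}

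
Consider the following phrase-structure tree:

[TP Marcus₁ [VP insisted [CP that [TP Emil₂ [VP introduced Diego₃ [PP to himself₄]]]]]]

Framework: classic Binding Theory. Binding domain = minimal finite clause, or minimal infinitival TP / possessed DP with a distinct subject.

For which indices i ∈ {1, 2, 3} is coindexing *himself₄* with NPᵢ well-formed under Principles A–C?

{2, 3}

*himself* is an anaphor, so Principle A applies: it must be bound in its binding domain.
Binding domain of *himself₄*: the embedded TP, whose subject is Emil₂.
*Marcus₁* c-commands the anaphor but is outside its binding domain → cannot satisfy Principle A.
*Emil₂* c-commands the anaphor within its binding domain → licit binder.
*Diego₃* c-commands the anaphor within its binding domain → licit binder.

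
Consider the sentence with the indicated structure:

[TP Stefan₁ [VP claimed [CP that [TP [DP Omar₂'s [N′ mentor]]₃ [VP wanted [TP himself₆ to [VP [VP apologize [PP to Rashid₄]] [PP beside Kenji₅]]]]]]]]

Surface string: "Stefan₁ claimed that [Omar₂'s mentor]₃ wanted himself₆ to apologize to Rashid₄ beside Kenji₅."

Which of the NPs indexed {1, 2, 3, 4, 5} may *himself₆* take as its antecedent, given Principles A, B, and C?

*himself* is an anaphor, so Principle A applies: it must be bound in its binding domain.
Binding domain of *himself₆*: the embedded TP, whose subject is [Omar₂'s mentor]₃.
*Stefan₁* c-commands the anaphor but is outside its binding domain → cannot satisfy Principle A.
*Omar₂* does not c-command the anaphor → cannot bind it.
*[Omar₂'s mentor]₃* c-commands the anaphor within its binding domain → licit binder.
*Rashid₄* does not c-command the anaphor → cannot bind it.
*Kenji₅* does not c-command the anaphor → cannot bind it.

{3}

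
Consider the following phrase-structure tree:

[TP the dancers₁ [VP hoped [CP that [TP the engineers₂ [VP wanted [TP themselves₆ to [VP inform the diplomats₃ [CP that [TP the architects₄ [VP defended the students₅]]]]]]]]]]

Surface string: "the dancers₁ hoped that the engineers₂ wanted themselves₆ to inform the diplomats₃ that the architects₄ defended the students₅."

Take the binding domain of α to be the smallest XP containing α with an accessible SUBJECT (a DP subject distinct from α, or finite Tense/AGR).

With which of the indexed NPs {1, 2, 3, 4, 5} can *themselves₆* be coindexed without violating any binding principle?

*themselves* is an anaphor, so Principle A applies: it must be bound in its binding domain.
Binding domain of *themselves₆*: the embedded TP, whose subject is the engineers₂.
*the dancers₁* c-commands the anaphor but is outside its binding domain → cannot satisfy Principle A.
*the engineers₂* c-commands the anaphor within its binding domain → licit binder.
*the diplomats₃* does not c-command the anaphor → cannot bind it.
*the architects₄* does not c-command the anaphor → cannot bind it.
*the students₅* does not c-command the anaphor → cannot bind it.

{2}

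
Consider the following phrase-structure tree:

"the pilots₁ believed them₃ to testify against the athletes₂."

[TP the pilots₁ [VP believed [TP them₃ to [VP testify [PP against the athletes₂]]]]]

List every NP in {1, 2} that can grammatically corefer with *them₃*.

none

*them* is a pronoun, so Principle B applies: it must be free in its binding domain.
Binding domain of *them₃*: the matrix TP, whose subject is the pilots₁.
*the pilots₁* c-commands the pronoun within its binding domain → coindexation would violate Principle B.
*the athletes₂*: the pronoun c-commands this R-expression → coindexation would violate Principle C on *the athletes₂*.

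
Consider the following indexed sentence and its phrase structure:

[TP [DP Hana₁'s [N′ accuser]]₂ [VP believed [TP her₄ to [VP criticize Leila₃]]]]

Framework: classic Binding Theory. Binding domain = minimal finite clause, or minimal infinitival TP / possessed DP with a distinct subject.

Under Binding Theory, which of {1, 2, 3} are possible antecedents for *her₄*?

*her* is a pronoun, so Principle B applies: it must be free in its binding domain.
Binding domain of *her₄*: the matrix TP, whose subject is [Hana₁'s accuser]₂.
*Hana₁* and the pronoun do not c-command one another → neither Principle B nor Principle C is at stake; coindexation permitted.
*[Hana₁'s accuser]₂* c-commands the pronoun within its binding domain → coindexation would violate Principle B.
*Leila₃*: the pronoun c-commands this R-expression → coindexation would violate Principle C on *Leila₃*.

{1}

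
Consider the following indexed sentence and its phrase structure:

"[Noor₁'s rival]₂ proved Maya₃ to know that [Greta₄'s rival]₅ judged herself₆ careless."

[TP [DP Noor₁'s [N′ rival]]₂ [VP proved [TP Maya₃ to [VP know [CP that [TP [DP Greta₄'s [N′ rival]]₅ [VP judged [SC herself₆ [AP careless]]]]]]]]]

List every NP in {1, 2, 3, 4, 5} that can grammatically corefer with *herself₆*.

*herself* is an anaphor, so Principle A applies: it must be bound in its binding domain.
Binding domain of *herself₆*: the embedded TP, whose subject is [Greta₄'s rival]₅.
*Noor₁* does not c-command the anaphor → cannot bind it.
*[Noor₁'s rival]₂* c-commands the anaphor but is outside its binding domain → cannot satisfy Principle A.
*Maya₃* c-commands the anaphor but is outside its binding domain → cannot satisfy Principle A.
*Greta₄* does not c-command the anaphor → cannot bind it.
*[Greta₄'s rival]₅* c-commands the anaphor within its binding domain → licit binder.

{5}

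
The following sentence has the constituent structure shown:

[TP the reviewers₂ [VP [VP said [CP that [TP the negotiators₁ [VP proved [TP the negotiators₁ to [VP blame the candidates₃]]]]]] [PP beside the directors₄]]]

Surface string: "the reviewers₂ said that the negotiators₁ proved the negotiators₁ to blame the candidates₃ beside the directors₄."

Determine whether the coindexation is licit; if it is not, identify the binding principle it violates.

The two coindexed NPs are *the negotiators₁* (the lower occurrence) and *the negotiators₁* (the higher occurrence).
*the negotiators₁* (the lower occurrence) is an R-expression. Principle C requires it to be free everywhere.
*the negotiators₁* (the higher occurrence) c-commands it and carries the same index.
The R-expression is bound → Principle C violation.

Principle C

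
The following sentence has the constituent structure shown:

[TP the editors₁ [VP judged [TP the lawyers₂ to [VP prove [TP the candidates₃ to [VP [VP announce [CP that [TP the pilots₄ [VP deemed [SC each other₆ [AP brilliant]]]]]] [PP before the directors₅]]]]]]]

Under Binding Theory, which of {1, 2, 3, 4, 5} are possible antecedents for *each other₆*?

*each other* is an anaphor, so Principle A applies: it must be bound in its binding domain.
Binding domain of *each other₆*: the embedded TP, whose subject is the pilots₄.
*the editors₁* c-commands the anaphor but is outside its binding domain → cannot satisfy Principle A.
*the lawyers₂* c-commands the anaphor but is outside its binding domain → cannot satisfy Principle A.
*the candidates₃* c-commands the anaphor but is outside its binding domain → cannot satisfy Principle A.
*the pilots₄* c-commands the anaphor within its binding domain → licit binder.
*the directors₅* does not c-command the anaphor → cannot bind it.

{4}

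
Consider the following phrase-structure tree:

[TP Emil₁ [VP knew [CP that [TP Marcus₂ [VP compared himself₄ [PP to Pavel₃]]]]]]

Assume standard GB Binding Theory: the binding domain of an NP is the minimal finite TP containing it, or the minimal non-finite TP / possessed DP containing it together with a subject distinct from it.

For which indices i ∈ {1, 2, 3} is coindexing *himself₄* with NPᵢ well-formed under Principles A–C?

{2}

*himself* is an anaphor, so Principle A applies: it must be bound in its binding domain.
Binding domain of *himself₄*: the embedded TP, whose subject is Marcus₂.
*Emil₁* c-commands the anaphor but is outside its binding domain → cannot satisfy Principle A.
*Marcus₂* c-commands the anaphor within its binding domain → licit binder.
*Pavel₃* does not c-command the anaphor → cannot bind it.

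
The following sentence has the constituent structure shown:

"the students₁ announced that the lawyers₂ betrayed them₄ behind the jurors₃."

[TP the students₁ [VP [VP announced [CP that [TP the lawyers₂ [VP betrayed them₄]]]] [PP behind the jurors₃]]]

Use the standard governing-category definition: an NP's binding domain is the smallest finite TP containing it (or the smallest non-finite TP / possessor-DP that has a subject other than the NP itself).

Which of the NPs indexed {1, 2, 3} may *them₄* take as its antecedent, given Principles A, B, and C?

{1, 3}

*them* is a pronoun, so Principle B applies: it must be free in its binding domain.
Binding domain of *them₄*: the embedded TP, whose subject is the lawyers₂.
*the students₁* c-commands the pronoun but from outside its binding domain, and is not c-commanded by it → coindexation permitted.
*the lawyers₂* c-commands the pronoun within its binding domain → coindexation would violate Principle B.
*the jurors₃* and the pronoun do not c-command one another → neither Principle B nor Principle C is at stake; coindexation permitted.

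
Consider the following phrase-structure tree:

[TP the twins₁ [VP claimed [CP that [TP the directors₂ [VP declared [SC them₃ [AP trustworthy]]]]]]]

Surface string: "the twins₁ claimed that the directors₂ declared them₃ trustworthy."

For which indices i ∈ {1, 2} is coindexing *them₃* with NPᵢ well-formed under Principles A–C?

{1}

*them* is a pronoun, so Principle B applies: it must be free in its binding domain.
Binding domain of *them₃*: the embedded TP, whose subject is the directors₂.
*the twins₁* c-commands the pronoun but from outside its binding domain, and is not c-commanded by it → coindexation permitted.
*the directors₂* c-commands the pronoun within its binding domain → coindexation would violate Principle B.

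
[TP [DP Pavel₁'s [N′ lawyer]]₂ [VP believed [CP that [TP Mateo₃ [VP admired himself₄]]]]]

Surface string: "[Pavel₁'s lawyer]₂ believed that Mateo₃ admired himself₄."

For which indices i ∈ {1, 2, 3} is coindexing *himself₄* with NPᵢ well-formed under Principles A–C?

*himself* is an anaphor, so Principle A applies: it must be bound in its binding domain.
Binding domain of *himself₄*: the embedded TP, whose subject is Mateo₃.
*Pavel₁* does not c-command the anaphor → cannot bind it.
*[Pavel₁'s lawyer]₂* c-commands the anaphor but is outside its binding domain → cannot satisfy Principle A.
*Mateo₃* c-commands the anaphor within its binding domain → licit binder.

{3}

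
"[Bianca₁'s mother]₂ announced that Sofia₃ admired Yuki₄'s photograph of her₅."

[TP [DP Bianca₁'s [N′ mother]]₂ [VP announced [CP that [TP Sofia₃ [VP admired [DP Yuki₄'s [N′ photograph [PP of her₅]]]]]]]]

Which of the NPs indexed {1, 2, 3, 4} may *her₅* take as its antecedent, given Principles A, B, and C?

{1, 2, 3}

*her* is a pronoun, so Principle B applies: it must be free in its binding domain.
Binding domain of *her₅*: the possessed DP, whose subject is Yuki₄.
*Bianca₁* and the pronoun do not c-command one another → neither Principle B nor Principle C is at stake; coindexation permitted.
*[Bianca₁'s mother]₂* c-commands the pronoun but from outside its binding domain, and is not c-commanded by it → coindexation permitted.
*Sofia₃* c-commands the pronoun but from outside its binding domain, and is not c-commanded by it → coindexation permitted.
*Yuki₄* c-commands the pronoun within its binding domain → coindexation would violate Principle B.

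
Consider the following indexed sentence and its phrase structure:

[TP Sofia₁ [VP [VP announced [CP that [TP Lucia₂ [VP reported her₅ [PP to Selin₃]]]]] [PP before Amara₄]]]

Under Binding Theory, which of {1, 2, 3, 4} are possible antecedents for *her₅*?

{1, 4}

*her* is a pronoun, so Principle B applies: it must be free in its binding domain.
Binding domain of *her₅*: the embedded TP, whose subject is Lucia₂.
*Sofia₁* c-commands the pronoun but from outside its binding domain, and is not c-commanded by it → coindexation permitted.
*Lucia₂* c-commands the pronoun within its binding domain → coindexation would violate Principle B.
*Selin₃*: the pronoun c-commands this R-expression → coindexation would violate Principle C on *Selin₃*.
*Amara₄* and the pronoun do not c-command one another → neither Principle B nor Principle C is at stake; coindexation permitted.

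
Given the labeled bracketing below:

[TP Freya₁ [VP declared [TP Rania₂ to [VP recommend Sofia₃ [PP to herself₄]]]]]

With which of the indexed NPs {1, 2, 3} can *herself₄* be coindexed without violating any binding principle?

*herself* is an anaphor, so Principle A applies: it must be bound in its binding domain.
Binding domain of *herself₄*: the embedded TP, whose subject is Rania₂.
*Freya₁* c-commands the anaphor but is outside its binding domain → cannot satisfy Principle A.
*Rania₂* c-commands the anaphor within its binding domain → licit binder.
*Sofia₃* c-commands the anaphor within its binding domain → licit binder.

{2, 3}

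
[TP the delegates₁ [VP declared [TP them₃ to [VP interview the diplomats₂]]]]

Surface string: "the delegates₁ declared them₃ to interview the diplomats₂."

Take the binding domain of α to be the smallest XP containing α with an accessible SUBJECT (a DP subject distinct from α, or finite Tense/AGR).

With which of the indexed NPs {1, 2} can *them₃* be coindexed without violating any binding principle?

none

*them* is a pronoun, so Principle B applies: it must be free in its binding domain.
Binding domain of *them₃*: the matrix TP, whose subject is the delegates₁.
*the delegates₁* c-commands the pronoun within its binding domain → coindexation would violate Principle B.
*the diplomats₂*: the pronoun c-commands this R-expression → coindexation would violate Principle C on *the diplomats₂*.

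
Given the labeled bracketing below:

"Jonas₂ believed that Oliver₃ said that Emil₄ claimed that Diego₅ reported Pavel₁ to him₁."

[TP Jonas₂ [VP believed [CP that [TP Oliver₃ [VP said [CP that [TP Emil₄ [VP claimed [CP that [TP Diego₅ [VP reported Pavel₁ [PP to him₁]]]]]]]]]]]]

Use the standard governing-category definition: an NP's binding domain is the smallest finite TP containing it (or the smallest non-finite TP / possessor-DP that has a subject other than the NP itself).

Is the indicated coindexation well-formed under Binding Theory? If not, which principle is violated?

Principle B

The two coindexed NPs are *Pavel₁* and *him₁*.
*him₁* is a pronoun. Its binding domain is the embedded TP, whose subject is Diego₅.
*Pavel₁* c-commands it within that domain and carries the same index.
The pronoun is locally bound → Principle B violation.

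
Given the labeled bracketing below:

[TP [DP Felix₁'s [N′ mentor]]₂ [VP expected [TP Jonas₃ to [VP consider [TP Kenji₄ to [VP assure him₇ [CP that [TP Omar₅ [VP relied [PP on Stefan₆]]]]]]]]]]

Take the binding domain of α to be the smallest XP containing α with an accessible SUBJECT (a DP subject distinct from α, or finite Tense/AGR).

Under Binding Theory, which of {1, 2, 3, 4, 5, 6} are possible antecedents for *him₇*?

*him* is a pronoun, so Principle B applies: it must be free in its binding domain.
Binding domain of *him₇*: the embedded TP, whose subject is Kenji₄.
*Felix₁* and the pronoun do not c-command one another → neither Principle B nor Principle C is at stake; coindexation permitted.
*[Felix₁'s mentor]₂* c-commands the pronoun but from outside its binding domain, and is not c-commanded by it → coindexation permitted.
*Jonas₃* c-commands the pronoun but from outside its binding domain, and is not c-commanded by it → coindexation permitted.
*Kenji₄* c-commands the pronoun within its binding domain → coindexation would violate Principle B.
*Omar₅*: the pronoun c-commands this R-expression → coindexation would violate Principle C on *Omar₅*.
*Stefan₆*: the pronoun c-commands this R-expression → coindexation would violate Principle C on *Stefan₆*.

{1, 2, 3}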